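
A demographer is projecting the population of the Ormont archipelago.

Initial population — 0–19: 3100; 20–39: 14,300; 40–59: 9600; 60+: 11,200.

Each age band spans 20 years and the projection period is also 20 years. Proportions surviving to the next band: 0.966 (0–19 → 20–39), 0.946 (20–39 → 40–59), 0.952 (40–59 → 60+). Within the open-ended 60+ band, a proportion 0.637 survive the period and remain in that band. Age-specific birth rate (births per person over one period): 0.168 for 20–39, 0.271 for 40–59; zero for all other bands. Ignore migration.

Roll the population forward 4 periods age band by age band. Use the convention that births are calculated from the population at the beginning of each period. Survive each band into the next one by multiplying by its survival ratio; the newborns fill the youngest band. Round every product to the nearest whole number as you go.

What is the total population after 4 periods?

Numbering the groups 1..4 from youngest to oldest:
Period 1.
Births: 14300 × 0.168 = 2402  |  9600 × 0.271 = 2602 → total 5004
Group 2: 3100 × 0.966 = 2995
Group 3: 14300 × 0.946 = 13528
Group 4: 9600 × 0.952 + 11200 × 0.637 = 9139 + 7134 = 16273
End of period: [5004, 2995, 13528, 16273]
Period 2.
Births: 2995 × 0.168 = 503  |  13528 × 0.271 = 3666 → total 4169
Group 2: 5004 × 0.966 = 4834
Group 3: 2995 × 0.946 = 2833
Group 4: 13528 × 0.952 + 16273 × 0.637 = 12879 + 10366 = 23245
End of period: [4169, 4834, 2833, 23245]
Period 3.
Births: 4834 × 0.168 = 812  |  2833 × 0.271 = 768 → total 1580
Group 2: 4169 × 0.966 = 4027
Group 3: 4834 × 0.946 = 4573
Group 4: 2833 × 0.952 + 23245 × 0.637 = 2697 + 14807 = 17504
End of period: [1580, 4027, 4573, 17504]
Period 4.
Births: 4027 × 0.168 = 677  |  4573 × 0.271 = 1239 → total 1916
Group 2: 1580 × 0.966 = 1526
Group 3: 4027 × 0.946 = 3810
Group 4: 4573 × 0.952 + 17504 × 0.637 = 4353 + 11150 = 15503
End of period: [1916, 1526, 3810, 15503]
Total after period 4: 1916 + 1526 + 3810 + 15503 = 22755

22755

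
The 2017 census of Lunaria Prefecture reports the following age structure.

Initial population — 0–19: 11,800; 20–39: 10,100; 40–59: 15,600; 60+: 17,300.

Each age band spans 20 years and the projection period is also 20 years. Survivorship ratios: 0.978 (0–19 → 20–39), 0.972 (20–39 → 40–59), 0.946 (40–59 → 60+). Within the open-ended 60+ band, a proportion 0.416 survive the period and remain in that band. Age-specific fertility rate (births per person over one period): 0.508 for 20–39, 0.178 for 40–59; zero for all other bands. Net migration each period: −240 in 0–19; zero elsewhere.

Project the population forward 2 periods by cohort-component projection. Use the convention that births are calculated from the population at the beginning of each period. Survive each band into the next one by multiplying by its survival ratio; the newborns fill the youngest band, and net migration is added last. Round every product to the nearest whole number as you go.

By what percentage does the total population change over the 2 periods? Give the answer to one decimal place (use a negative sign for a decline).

Let group 1 be 0–19 through group 4 = 60+.
Period 1:
Births: 10100 * 0.508 = 5131  |  15600 * 0.178 = 2777 — total 7908
Group 2: 11800 * 0.978 = 11540
Group 3: 10100 * 0.972 = 9817
Group 4: 15600 * 0.946 + 17300 * 0.416 = 14758 + 7197 = 21955
Net migration: Group 1 − 240 → 7668
→ [7668, 11540, 9817, 21955]
Period 2:
Births: 11540 * 0.508 = 5862  |  9817 * 0.178 = 1747 — total 7609
Group 2: 7668 * 0.978 = 7499
Group 3: 11540 * 0.972 = 11217
Group 4: 9817 * 0.946 + 21955 * 0.416 = 9287 + 9133 = 18420
Net migration: Group 1 − 240 → 7369
→ [7369, 7499, 11217, 18420]
Total: 54800 → 44505; change = -10295; percentage change = -18.8%

-18.8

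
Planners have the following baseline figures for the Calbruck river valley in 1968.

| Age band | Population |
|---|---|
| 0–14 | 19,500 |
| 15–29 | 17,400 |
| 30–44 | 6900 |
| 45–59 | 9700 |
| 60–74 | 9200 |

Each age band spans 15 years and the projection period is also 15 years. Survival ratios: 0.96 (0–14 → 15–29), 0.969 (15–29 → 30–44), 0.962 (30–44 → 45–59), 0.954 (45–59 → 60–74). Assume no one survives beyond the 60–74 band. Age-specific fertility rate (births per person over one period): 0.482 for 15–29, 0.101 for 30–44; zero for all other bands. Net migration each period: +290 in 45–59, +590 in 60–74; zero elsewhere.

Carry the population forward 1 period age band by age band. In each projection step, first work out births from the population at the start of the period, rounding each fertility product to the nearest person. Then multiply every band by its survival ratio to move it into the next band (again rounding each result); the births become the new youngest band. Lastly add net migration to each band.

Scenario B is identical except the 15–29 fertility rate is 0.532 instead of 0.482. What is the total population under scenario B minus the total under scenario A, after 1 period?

870

Period 1.
Births: 17400 × 0.482 = 8387  |  6900 × 0.101 = 697 — total 9084
15–29: 19500 × 0.96 = 18720
30–44: 17400 × 0.969 = 16861
45–59: 6900 × 0.962 = 6638
60–74: 9700 × 0.954 = 9254
Net migration: 45–59 + 290 → 6928; 60–74 + 590 → 9844
Giving 9084 / 18720 / 16861 / 6928 / 9844.
Scenario A total after 1 period: 61437
Scenario B projection —
Period 1.
Births: 17400 × 0.532 = 9257  |  6900 × 0.101 = 697 — total 9954
15–29: 19500 × 0.96 = 18720
30–44: 17400 × 0.969 = 16861
45–59: 6900 × 0.962 = 6638
60–74: 9700 × 0.954 = 9254
Net migration: 45–59 + 290 → 6928; 60–74 + 590 → 9844
Giving 9954 / 18720 / 16861 / 6928 / 9844.
Scenario B total after 1 period: 62307
Difference B − A = 62307 − 61437 = 870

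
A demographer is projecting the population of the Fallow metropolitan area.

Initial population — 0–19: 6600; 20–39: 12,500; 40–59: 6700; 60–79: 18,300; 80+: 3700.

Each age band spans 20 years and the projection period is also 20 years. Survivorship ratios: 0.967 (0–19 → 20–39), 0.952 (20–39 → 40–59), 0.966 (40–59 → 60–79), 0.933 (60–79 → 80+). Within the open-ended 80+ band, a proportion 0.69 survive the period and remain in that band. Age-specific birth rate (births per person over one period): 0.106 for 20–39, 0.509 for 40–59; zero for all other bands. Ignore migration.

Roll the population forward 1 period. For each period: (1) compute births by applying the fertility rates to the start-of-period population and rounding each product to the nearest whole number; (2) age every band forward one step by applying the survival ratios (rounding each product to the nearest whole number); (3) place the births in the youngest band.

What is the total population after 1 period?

49116

Period 1:
Births: 12500 * 0.106 = 1325  |  6700 * 0.509 = 3410 → 4735
20–39: 6600 * 0.967 = 6382
40–59: 12500 * 0.952 = 11900
60–79: 6700 * 0.966 = 6472
80+: 18300 * 0.933 + 3700 * 0.69 = 17074 + 2553 = 19627
Population now: 0–19=4735, 20–39=6382, 40–59=11900, 60–79=6472, 80+=19627
Total after period 1: 4735 + 6382 + 11900 + 6472 + 19627 = 49116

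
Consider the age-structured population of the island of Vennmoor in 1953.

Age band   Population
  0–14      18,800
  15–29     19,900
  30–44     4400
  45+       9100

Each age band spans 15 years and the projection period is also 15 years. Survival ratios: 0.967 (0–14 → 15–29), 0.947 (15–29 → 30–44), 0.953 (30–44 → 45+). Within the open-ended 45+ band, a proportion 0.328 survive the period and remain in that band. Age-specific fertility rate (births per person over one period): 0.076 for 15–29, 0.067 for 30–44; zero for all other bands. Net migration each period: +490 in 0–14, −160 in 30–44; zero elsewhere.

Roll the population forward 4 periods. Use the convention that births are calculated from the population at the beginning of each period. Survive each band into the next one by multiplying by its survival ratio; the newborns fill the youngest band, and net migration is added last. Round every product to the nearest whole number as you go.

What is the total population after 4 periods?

14646

Let band 1 be 0–14 through band 4 = 45+.
Period 1:
Births: 19900 × 0.076 = 1512 ; 4400 × 0.067 = 295 → 1807
Band 2: 18800 × 0.967 = 18180
Band 3: 19900 × 0.947 = 18845
Band 4: 4400 × 0.953 + 9100 × 0.328 = 4193 + 2985 = 7178
Net migration: Band 1 + 490 → 2297; Band 3 − 160 → 18685
End of period: [2297, 18180, 18685, 7178]
Period 2:
Births: 18180 × 0.076 = 1382 ; 18685 × 0.067 = 1252 → 2634
Band 2: 2297 × 0.967 = 2221
Band 3: 18180 × 0.947 = 17216
Band 4: 18685 × 0.953 + 7178 × 0.328 = 17807 + 2354 = 20161
Net migration: Band 1 + 490 → 3124; Band 3 − 160 → 17056
End of period: [3124, 2221, 17056, 20161]
Period 3:
Births: 2221 × 0.076 = 169 ; 17056 × 0.067 = 1143 → 1312
Band 2: 3124 × 0.967 = 3021
Band 3: 2221 × 0.947 = 2103
Band 4: 17056 × 0.953 + 20161 × 0.328 = 16254 + 6613 = 22867
Net migration: Band 1 + 490 → 1802; Band 3 − 160 → 1943
End of period: [1802, 3021, 1943, 22867]
Period 4:
Births: 3021 × 0.076 = 230 ; 1943 × 0.067 = 130 → 360
Band 2: 1802 × 0.967 = 1743
Band 3: 3021 × 0.947 = 2861
Band 4: 1943 × 0.953 + 22867 × 0.328 = 1852 + 7500 = 9352
Net migration: Band 1 + 490 → 850; Band 3 − 160 → 2701
End of period: [850, 1743, 2701, 9352]
Total after period 4: 850 + 1743 + 2701 + 9352 = 14646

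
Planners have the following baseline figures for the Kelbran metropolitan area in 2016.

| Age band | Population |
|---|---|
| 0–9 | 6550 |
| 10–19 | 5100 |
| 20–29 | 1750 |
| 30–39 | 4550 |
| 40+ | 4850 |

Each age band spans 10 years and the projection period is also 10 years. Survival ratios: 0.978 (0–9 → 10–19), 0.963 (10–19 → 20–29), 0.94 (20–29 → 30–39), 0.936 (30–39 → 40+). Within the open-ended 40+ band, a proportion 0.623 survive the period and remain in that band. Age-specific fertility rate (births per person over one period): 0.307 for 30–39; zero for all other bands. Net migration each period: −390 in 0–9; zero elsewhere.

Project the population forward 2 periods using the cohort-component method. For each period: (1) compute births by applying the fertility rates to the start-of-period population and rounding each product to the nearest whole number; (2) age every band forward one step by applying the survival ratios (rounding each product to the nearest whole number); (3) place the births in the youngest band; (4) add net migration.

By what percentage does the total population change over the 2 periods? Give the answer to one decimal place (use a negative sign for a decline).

Call the bands 1 to 5, youngest first.
[period 1]
Births: 4550 × 0.307 = 1397
Band 2: 6550 × 0.978 = 6406
Band 3: 5100 × 0.963 = 4911
Band 4: 1750 × 0.94 = 1645
Band 5: 4550 × 0.936 + 4850 × 0.623 = 4259 + 3022 = 7281
Net migration: Band 1 − 390 → 1007
End of period: [1007, 6406, 4911, 1645, 7281]
[period 2]
Births: 1645 × 0.307 = 505
Band 2: 1007 × 0.978 = 985
Band 3: 6406 × 0.963 = 6169
Band 4: 4911 × 0.94 = 4616
Band 5: 1645 × 0.936 + 7281 × 0.623 = 1540 + 4536 = 6076
Net migration: Band 1 − 390 → 115
End of period: [115, 985, 6169, 4616, 6076]
Total: 22800 → 17961; change = -4839; percentage change = -21.2%

-21.2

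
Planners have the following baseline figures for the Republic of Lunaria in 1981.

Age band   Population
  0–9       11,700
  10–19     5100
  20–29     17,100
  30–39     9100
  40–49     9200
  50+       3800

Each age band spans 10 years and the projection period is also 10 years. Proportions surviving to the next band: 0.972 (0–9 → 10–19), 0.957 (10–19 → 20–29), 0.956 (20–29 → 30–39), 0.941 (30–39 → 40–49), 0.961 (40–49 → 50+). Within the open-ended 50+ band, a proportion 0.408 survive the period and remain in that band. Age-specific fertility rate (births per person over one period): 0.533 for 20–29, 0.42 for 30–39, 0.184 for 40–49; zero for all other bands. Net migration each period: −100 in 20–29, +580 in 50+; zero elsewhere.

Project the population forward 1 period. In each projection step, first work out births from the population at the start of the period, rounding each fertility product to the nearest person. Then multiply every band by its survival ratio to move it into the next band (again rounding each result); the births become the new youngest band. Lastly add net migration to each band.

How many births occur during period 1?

[period 1]
Births: 17100 × 0.533 = 9114, 9100 × 0.42 = 3822, 9200 × 0.184 = 1693 → 14629
10–19: 11700 × 0.972 = 11372
20–29: 5100 × 0.957 = 4881
30–39: 17100 × 0.956 = 16348
40–49: 9100 × 0.941 = 8563
50+: 9200 × 0.961 + 3800 × 0.408 = 8841 + 1550 = 10391
Net migration: 20–29 − 100 → 4781; 50+ + 580 → 10971
Giving 14629 / 11372 / 4781 / 16348 / 8563 / 10971.

14629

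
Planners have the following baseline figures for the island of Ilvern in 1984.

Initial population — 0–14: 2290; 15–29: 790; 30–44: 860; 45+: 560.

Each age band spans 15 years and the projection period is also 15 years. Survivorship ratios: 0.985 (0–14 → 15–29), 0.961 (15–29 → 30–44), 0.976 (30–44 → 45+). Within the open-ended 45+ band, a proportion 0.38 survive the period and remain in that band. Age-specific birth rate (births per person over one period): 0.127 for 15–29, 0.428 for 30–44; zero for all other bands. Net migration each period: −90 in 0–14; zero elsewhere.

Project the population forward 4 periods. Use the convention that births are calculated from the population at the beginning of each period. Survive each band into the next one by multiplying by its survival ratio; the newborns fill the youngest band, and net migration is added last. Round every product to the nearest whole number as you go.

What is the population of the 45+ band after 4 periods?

After projecting period 1:
Births: 790 × 0.127 = 100, 860 × 0.428 = 368 → total 468
15–29: 2290 × 0.985 = 2256
30–44: 790 × 0.961 = 759
45+: 860 × 0.976 + 560 × 0.38 = 839 + 213 = 1052
Net migration: 0–14 − 90 → 378
End of period: [378, 2256, 759, 1052]
After projecting period 2:
Births: 2256 × 0.127 = 287, 759 × 0.428 = 325 → total 612
15–29: 378 × 0.985 = 372
30–44: 2256 × 0.961 = 2168
45+: 759 × 0.976 + 1052 × 0.38 = 741 + 400 = 1141
Net migration: 0–14 − 90 → 522
End of period: [522, 372, 2168, 1141]
After projecting period 3:
Births: 372 × 0.127 = 47, 2168 × 0.428 = 928 → total 975
15–29: 522 × 0.985 = 514
30–44: 372 × 0.961 = 357
45+: 2168 × 0.976 + 1141 × 0.38 = 2116 + 434 = 2550
Net migration: 0–14 − 90 → 885
End of period: [885, 514, 357, 2550]
After projecting period 4:
Births: 514 × 0.127 = 65, 357 × 0.428 = 153 → total 218
15–29: 885 × 0.985 = 872
30–44: 514 × 0.961 = 494
45+: 357 × 0.976 + 2550 × 0.38 = 348 + 969 = 1317
Net migration: 0–14 − 90 → 128
End of period: [128, 872, 494, 1317]

1317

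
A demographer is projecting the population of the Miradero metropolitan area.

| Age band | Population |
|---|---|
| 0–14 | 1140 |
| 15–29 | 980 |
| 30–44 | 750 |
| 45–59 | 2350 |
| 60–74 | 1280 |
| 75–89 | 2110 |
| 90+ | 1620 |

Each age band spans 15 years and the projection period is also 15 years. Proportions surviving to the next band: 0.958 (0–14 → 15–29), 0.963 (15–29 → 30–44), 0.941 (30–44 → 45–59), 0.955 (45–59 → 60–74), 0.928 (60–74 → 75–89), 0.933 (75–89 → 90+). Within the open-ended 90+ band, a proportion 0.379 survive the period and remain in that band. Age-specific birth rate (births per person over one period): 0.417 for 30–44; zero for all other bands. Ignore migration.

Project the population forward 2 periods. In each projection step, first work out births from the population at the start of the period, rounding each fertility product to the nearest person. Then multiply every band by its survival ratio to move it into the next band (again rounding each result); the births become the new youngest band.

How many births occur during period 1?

313

Period 1.
Births: 750 × 0.417 = 313
15–29: 1140 × 0.958 = 1092
30–44: 980 × 0.963 = 944
45–59: 750 × 0.941 = 706
60–74: 2350 × 0.955 = 2244
75–89: 1280 × 0.928 = 1188
90+: 2110 × 0.933 + 1620 × 0.379 = 1969 + 614 = 2583
Giving 313 / 1092 / 944 / 706 / 2244 / 1188 / 2583.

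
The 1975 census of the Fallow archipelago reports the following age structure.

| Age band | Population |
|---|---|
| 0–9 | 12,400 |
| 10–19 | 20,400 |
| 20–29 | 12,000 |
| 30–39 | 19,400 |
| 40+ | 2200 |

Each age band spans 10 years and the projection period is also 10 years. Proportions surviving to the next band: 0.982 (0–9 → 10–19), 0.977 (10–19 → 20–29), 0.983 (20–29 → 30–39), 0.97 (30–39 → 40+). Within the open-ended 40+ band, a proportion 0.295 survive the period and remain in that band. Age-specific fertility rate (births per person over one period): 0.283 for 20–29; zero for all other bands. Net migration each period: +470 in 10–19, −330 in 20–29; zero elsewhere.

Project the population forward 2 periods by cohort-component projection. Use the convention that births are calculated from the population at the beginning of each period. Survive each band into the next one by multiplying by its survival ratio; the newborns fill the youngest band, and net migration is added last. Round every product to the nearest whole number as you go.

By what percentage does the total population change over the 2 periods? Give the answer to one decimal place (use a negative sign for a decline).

(Bands numbered youngest = 1 to oldest = 5.)
After projecting period 1:
Births: 12000 × 0.283 = 3396
Band 2: 12400 × 0.982 = 12177
Band 3: 20400 × 0.977 = 19931
Band 4: 12000 × 0.983 = 11796
Band 5: 19400 × 0.97 + 2200 × 0.295 = 18818 + 649 = 19467
Net migration: Band 2 + 470 → 12647; Band 3 − 330 → 19601
→ [3396, 12647, 19601, 11796, 19467]
After projecting period 2:
Births: 19601 × 0.283 = 5547
Band 2: 3396 × 0.982 = 3335
Band 3: 12647 × 0.977 = 12356
Band 4: 19601 × 0.983 = 19268
Band 5: 11796 × 0.97 + 19467 × 0.295 = 11442 + 5743 = 17185
Net migration: Band 2 + 470 → 3805; Band 3 − 330 → 12026
→ [5547, 3805, 12026, 19268, 17185]
Total: 66400 → 57831; change = -8569; percentage change = -12.9%

-12.9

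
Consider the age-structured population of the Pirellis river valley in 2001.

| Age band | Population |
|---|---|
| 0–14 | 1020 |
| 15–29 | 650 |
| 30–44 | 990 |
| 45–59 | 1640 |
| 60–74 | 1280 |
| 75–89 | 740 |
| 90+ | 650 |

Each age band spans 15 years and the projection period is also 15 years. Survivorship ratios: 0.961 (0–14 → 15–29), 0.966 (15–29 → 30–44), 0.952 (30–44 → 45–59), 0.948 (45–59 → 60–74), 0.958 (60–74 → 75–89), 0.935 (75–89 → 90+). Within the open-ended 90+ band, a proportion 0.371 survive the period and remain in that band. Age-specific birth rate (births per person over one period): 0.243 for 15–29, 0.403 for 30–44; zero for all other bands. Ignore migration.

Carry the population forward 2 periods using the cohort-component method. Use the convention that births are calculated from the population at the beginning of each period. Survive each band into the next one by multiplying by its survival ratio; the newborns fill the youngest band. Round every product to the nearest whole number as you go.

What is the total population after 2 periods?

6446

After projecting period 1:
Births: 650 × 0.243 = 158, 990 × 0.403 = 399 ⇒ total 557
15–29: 1020 × 0.961 = 980
30–44: 650 × 0.966 = 628
45–59: 990 × 0.952 = 942
60–74: 1640 × 0.948 = 1555
75–89: 1280 × 0.958 = 1226
90+: 740 × 0.935 + 650 × 0.371 = 692 + 241 = 933
End of period: [557, 980, 628, 942, 1555, 1226, 933]
After projecting period 2:
Births: 980 × 0.243 = 238, 628 × 0.403 = 253 ⇒ total 491
15–29: 557 × 0.961 = 535
30–44: 980 × 0.966 = 947
45–59: 628 × 0.952 = 598
60–74: 942 × 0.948 = 893
75–89: 1555 × 0.958 = 1490
90+: 1226 × 0.935 + 933 × 0.371 = 1146 + 346 = 1492
End of period: [491, 535, 947, 598, 893, 1490, 1492]
Total after period 2: 491 + 535 + 947 + 598 + 893 + 1490 + 1492 = 6446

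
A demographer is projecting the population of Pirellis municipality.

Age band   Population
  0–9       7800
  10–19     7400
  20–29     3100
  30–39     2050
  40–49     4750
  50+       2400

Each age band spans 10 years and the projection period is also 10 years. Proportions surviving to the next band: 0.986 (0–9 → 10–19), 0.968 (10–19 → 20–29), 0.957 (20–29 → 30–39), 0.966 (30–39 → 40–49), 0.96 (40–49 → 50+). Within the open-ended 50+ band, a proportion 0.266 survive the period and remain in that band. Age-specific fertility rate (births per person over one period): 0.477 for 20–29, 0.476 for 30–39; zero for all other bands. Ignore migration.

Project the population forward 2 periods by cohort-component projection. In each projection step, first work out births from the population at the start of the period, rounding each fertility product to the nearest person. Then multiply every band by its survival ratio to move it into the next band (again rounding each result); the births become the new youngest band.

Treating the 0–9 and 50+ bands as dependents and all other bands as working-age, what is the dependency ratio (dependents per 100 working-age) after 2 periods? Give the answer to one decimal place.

41.4

Numbering the bands 1..6 from youngest to oldest:
Period 1.
Births: 3100 * 0.477 = 1479 ; 2050 * 0.476 = 976 → total 2455
Band 2: 7800 * 0.986 = 7691
Band 3: 7400 * 0.968 = 7163
Band 4: 3100 * 0.957 = 2967
Band 5: 2050 * 0.966 = 1980
Band 6: 4750 * 0.96 + 2400 * 0.266 = 4560 + 638 = 5198
End of period: [2455, 7691, 7163, 2967, 1980, 5198]
Period 2.
Births: 7163 * 0.477 = 3417 ; 2967 * 0.476 = 1412 → total 4829
Band 2: 2455 * 0.986 = 2421
Band 3: 7691 * 0.968 = 7445
Band 4: 7163 * 0.957 = 6855
Band 5: 2967 * 0.966 = 2866
Band 6: 1980 * 0.96 + 5198 * 0.266 = 1901 + 1383 = 3284
End of period: [4829, 2421, 7445, 6855, 2866, 3284]
Dependents (band 0–9 + band 50+) = 4829 + 3284 = 8113; working-age = 19587; ratio = 8113/19587 × 100 = 41.4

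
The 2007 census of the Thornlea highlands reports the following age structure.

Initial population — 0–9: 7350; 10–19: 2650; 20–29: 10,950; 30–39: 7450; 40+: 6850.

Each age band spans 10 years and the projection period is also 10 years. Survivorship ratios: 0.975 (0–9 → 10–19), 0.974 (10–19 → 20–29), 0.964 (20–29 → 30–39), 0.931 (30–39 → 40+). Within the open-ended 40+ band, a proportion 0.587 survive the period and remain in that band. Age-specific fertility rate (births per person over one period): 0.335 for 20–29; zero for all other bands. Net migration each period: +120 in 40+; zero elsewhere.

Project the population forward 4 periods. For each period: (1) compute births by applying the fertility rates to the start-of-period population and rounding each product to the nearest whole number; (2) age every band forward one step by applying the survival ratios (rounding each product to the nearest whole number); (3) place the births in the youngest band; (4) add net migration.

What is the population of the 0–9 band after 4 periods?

[period 1]
Births: 10950 * 0.335 = 3668
10–19: 7350 * 0.975 = 7166
20–29: 2650 * 0.974 = 2581
30–39: 10950 * 0.964 = 10556
40+: 7450 * 0.931 + 6850 * 0.587 = 6936 + 4021 = 10957
Net migration: 40+ + 120 → 11077
→ [3668, 7166, 2581, 10556, 11077]
[period 2]
Births: 2581 * 0.335 = 865
10–19: 3668 * 0.975 = 3576
20–29: 7166 * 0.974 = 6980
30–39: 2581 * 0.964 = 2488
40+: 10556 * 0.931 + 11077 * 0.587 = 9828 + 6502 = 16330
Net migration: 40+ + 120 → 16450
→ [865, 3576, 6980, 2488, 16450]
[period 3]
Births: 6980 * 0.335 = 2338
10–19: 865 * 0.975 = 843
20–29: 3576 * 0.974 = 3483
30–39: 6980 * 0.964 = 6729
40+: 2488 * 0.931 + 16450 * 0.587 = 2316 + 9656 = 11972
Net migration: 40+ + 120 → 12092
→ [2338, 843, 3483, 6729, 12092]
[period 4]
Births: 3483 * 0.335 = 1167
10–19: 2338 * 0.975 = 2280
20–29: 843 * 0.974 = 821
30–39: 3483 * 0.964 = 3358
40+: 6729 * 0.931 + 12092 * 0.587 = 6265 + 7098 = 13363
Net migration: 40+ + 120 → 13483
→ [1167, 2280, 821, 3358, 13483]

1167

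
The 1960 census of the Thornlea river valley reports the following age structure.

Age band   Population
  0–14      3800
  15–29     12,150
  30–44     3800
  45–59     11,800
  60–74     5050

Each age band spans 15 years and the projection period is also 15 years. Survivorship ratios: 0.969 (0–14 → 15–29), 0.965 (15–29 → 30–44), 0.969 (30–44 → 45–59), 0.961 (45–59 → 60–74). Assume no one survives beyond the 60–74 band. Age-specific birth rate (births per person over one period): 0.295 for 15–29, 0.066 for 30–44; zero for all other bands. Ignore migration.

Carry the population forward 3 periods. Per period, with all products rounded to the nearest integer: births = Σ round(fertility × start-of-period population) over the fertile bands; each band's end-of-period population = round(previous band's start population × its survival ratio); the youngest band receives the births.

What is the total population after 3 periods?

21080

[period 1]
Births: 12150 × 0.295 = 3584, 3800 × 0.066 = 251 → 3835
15–29: 3800 × 0.969 = 3682
30–44: 12150 × 0.965 = 11725
45–59: 3800 × 0.969 = 3682
60–74: 11800 × 0.961 = 11340
End of period: [3835, 3682, 11725, 3682, 11340]
[period 2]
Births: 3682 × 0.295 = 1086, 11725 × 0.066 = 774 → 1860
15–29: 3835 × 0.969 = 3716
30–44: 3682 × 0.965 = 3553
45–59: 11725 × 0.969 = 11362
60–74: 3682 × 0.961 = 3538
End of period: [1860, 3716, 3553, 11362, 3538]
[period 3]
Births: 3716 × 0.295 = 1096, 3553 × 0.066 = 234 → 1330
15–29: 1860 × 0.969 = 1802
30–44: 3716 × 0.965 = 3586
45–59: 3553 × 0.969 = 3443
60–74: 11362 × 0.961 = 10919
End of period: [1330, 1802, 3586, 3443, 10919]
Total after period 3: 1330 + 1802 + 3586 + 3443 + 10919 = 21080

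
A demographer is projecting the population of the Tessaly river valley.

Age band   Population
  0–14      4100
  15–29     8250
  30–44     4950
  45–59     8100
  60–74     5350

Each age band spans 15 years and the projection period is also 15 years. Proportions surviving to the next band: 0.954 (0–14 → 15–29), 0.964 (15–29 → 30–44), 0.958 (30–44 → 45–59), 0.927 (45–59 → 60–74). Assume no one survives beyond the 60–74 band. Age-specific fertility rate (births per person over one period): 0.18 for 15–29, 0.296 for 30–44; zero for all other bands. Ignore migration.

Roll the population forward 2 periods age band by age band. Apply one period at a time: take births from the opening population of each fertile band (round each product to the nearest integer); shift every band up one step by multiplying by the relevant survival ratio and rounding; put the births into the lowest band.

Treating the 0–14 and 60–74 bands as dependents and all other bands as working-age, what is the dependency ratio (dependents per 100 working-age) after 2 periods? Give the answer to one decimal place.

52.5

[period 1]
Births: 8250 × 0.18 = 1485  |  4950 × 0.296 = 1465 → total 2950
15–29: 4100 × 0.954 = 3911
30–44: 8250 × 0.964 = 7953
45–59: 4950 × 0.958 = 4742
60–74: 8100 × 0.927 = 7509
Giving 2950 / 3911 / 7953 / 4742 / 7509.
[period 2]
Births: 3911 × 0.18 = 704  |  7953 × 0.296 = 2354 → total 3058
15–29: 2950 × 0.954 = 2814
30–44: 3911 × 0.964 = 3770
45–59: 7953 × 0.958 = 7619
60–74: 4742 × 0.927 = 4396
Giving 3058 / 2814 / 3770 / 7619 / 4396.
Dependents (band 0–14 + band 60–74) = 3058 + 4396 = 7454; working-age = 14203; ratio = 7454/14203 × 100 = 52.5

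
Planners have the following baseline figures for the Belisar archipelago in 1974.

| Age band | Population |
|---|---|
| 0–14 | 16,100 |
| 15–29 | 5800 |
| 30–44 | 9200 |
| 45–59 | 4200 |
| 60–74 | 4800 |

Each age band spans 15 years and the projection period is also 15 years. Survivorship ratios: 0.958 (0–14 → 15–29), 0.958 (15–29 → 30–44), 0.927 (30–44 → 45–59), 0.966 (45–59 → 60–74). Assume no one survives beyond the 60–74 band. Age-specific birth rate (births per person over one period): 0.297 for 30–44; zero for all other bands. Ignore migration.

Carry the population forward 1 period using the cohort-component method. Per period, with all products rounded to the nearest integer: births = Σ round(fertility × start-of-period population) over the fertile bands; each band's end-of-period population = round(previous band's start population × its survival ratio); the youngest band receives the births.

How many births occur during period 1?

Period 1.
Births: 9200 × 0.297 = 2732
15–29: 16100 × 0.958 = 15424
30–44: 5800 × 0.958 = 5556
45–59: 9200 × 0.927 = 8528
60–74: 4200 × 0.966 = 4057
End of period: [2732, 15424, 5556, 8528, 4057]

2732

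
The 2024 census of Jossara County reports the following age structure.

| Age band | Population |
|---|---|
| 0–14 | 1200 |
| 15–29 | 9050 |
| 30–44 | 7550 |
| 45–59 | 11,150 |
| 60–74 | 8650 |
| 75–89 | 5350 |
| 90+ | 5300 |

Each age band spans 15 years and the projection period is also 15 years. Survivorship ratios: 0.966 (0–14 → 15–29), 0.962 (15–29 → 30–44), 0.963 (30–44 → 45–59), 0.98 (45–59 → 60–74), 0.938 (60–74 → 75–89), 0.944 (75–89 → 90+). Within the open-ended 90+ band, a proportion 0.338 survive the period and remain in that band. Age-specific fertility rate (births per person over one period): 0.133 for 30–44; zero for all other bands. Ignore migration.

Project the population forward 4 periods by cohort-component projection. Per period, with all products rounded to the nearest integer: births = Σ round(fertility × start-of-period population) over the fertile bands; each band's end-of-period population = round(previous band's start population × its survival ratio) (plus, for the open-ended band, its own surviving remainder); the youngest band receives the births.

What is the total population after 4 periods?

21721

After projecting period 1:
Births: 7550 × 0.133 = 1004
15–29: 1200 × 0.966 = 1159
30–44: 9050 × 0.962 = 8706
45–59: 7550 × 0.963 = 7271
60–74: 11150 × 0.98 = 10927
75–89: 8650 × 0.938 = 8114
90+: 5350 × 0.944 + 5300 × 0.338 = 5050 + 1791 = 6841
End of period: [1004, 1159, 8706, 7271, 10927, 8114, 6841]
After projecting period 2:
Births: 8706 × 0.133 = 1158
15–29: 1004 × 0.966 = 970
30–44: 1159 × 0.962 = 1115
45–59: 8706 × 0.963 = 8384
60–74: 7271 × 0.98 = 7126
75–89: 10927 × 0.938 = 10250
90+: 8114 × 0.944 + 6841 × 0.338 = 7660 + 2312 = 9972
End of period: [1158, 970, 1115, 8384, 7126, 10250, 9972]
After projecting period 3:
Births: 1115 × 0.133 = 148
15–29: 1158 × 0.966 = 1119
30–44: 970 × 0.962 = 933
45–59: 1115 × 0.963 = 1074
60–74: 8384 × 0.98 = 8216
75–89: 7126 × 0.938 = 6684
90+: 10250 × 0.944 + 9972 × 0.338 = 9676 + 3371 = 13047
End of period: [148, 1119, 933, 1074, 8216, 6684, 13047]
After projecting period 4:
Births: 933 × 0.133 = 124
15–29: 148 × 0.966 = 143
30–44: 1119 × 0.962 = 1076
45–59: 933 × 0.963 = 898
60–74: 1074 × 0.98 = 1053
75–89: 8216 × 0.938 = 7707
90+: 6684 × 0.944 + 13047 × 0.338 = 6310 + 4410 = 10720
End of period: [124, 143, 1076, 898, 1053, 7707, 10720]
Total after period 4: 124 + 143 + 1076 + 898 + 1053 + 7707 + 10720 = 21721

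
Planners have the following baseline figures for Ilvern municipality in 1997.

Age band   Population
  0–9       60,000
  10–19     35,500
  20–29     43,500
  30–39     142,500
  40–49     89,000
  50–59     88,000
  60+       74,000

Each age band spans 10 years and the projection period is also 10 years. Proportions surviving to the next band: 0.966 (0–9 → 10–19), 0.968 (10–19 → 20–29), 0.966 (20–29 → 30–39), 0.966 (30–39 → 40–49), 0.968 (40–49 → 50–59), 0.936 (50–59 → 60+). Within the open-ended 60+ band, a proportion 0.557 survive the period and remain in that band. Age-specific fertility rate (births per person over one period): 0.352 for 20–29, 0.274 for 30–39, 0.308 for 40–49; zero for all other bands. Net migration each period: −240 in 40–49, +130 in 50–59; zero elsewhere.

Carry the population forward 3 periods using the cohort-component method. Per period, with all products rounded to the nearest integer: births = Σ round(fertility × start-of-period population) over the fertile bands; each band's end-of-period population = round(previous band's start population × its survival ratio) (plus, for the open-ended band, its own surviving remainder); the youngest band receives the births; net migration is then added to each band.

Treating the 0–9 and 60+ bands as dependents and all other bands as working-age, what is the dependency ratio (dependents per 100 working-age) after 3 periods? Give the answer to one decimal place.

93.9

Period 1:
Births: 43500 × 0.352 = 15312 ; 142500 × 0.274 = 39045 ; 89000 × 0.308 = 27412 — total 81769
10–19: 60000 × 0.966 = 57960
20–29: 35500 × 0.968 = 34364
30–39: 43500 × 0.966 = 42021
40–49: 142500 × 0.966 = 137655
50–59: 89000 × 0.968 = 86152
60+: 88000 × 0.936 + 74000 × 0.557 = 82368 + 41218 = 123586
Net migration: 40–49 − 240 → 137415; 50–59 + 130 → 86282
→ [81769, 57960, 34364, 42021, 137415, 86282, 123586]
Period 2:
Births: 34364 × 0.352 = 12096 ; 42021 × 0.274 = 11514 ; 137415 × 0.308 = 42324 — total 65934
10–19: 81769 × 0.966 = 78989
20–29: 57960 × 0.968 = 56105
30–39: 34364 × 0.966 = 33196
40–49: 42021 × 0.966 = 40592
50–59: 137415 × 0.968 = 133018
60+: 86282 × 0.936 + 123586 × 0.557 = 80760 + 68837 = 149597
Net migration: 40–49 − 240 → 40352; 50–59 + 130 → 133148
→ [65934, 78989, 56105, 33196, 40352, 133148, 149597]
Period 3:
Births: 56105 × 0.352 = 19749 ; 33196 × 0.274 = 9096 ; 40352 × 0.308 = 12428 — total 41273
10–19: 65934 × 0.966 = 63692
20–29: 78989 × 0.968 = 76461
30–39: 56105 × 0.966 = 54197
40–49: 33196 × 0.966 = 32067
50–59: 40352 × 0.968 = 39061
60+: 133148 × 0.936 + 149597 × 0.557 = 124627 + 83326 = 207953
Net migration: 40–49 − 240 → 31827; 50–59 + 130 → 39191
→ [41273, 63692, 76461, 54197, 31827, 39191, 207953]
Dependents (band 0–9 + band 60+) = 41273 + 207953 = 249226; working-age = 265368; ratio = 249226/265368 × 100 = 93.9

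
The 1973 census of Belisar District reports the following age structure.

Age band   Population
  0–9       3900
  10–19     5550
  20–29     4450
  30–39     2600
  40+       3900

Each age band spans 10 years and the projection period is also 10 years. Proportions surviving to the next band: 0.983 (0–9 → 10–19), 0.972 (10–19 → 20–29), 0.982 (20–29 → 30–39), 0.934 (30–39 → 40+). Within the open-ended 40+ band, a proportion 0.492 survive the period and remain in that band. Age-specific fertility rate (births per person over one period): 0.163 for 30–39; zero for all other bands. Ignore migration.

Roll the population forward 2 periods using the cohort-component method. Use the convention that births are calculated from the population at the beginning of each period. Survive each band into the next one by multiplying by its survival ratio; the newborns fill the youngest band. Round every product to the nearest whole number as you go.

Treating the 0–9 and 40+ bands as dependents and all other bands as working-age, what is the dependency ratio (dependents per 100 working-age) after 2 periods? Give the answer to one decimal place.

Numbering the groups 1..5 from youngest to oldest:
[period 1]
Births: 2600 * 0.163 = 424
Group 2: 3900 * 0.983 = 3834
Group 3: 5550 * 0.972 = 5395
Group 4: 4450 * 0.982 = 4370
Group 5: 2600 * 0.934 + 3900 * 0.492 = 2428 + 1919 = 4347
Giving 424 / 3834 / 5395 / 4370 / 4347.
[period 2]
Births: 4370 * 0.163 = 712
Group 2: 424 * 0.983 = 417
Group 3: 3834 * 0.972 = 3727
Group 4: 5395 * 0.982 = 5298
Group 5: 4370 * 0.934 + 4347 * 0.492 = 4082 + 2139 = 6221
Giving 712 / 417 / 3727 / 5298 / 6221.
Dependents (band 0–9 + band 40+) = 712 + 6221 = 6933; working-age = 9442; ratio = 6933/9442 × 100 = 73.4

73.4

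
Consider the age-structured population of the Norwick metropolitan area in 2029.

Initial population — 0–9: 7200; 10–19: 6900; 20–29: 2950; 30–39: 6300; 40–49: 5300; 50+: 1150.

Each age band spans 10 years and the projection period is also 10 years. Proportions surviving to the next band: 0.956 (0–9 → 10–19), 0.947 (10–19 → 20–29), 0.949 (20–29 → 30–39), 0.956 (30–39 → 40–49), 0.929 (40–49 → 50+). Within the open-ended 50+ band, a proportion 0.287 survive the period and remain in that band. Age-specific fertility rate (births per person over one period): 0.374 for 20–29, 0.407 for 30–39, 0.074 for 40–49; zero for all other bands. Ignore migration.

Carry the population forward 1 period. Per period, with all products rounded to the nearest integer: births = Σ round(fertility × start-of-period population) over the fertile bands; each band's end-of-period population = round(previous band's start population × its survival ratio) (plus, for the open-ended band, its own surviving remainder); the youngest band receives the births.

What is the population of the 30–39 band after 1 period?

— Period 1 —
Births: 2950 × 0.374 = 1103 ; 6300 × 0.407 = 2564 ; 5300 × 0.074 = 392 — total 4059
10–19: 7200 × 0.956 = 6883
20–29: 6900 × 0.947 = 6534
30–39: 2950 × 0.949 = 2800
40–49: 6300 × 0.956 = 6023
50+: 5300 × 0.929 + 1150 × 0.287 = 4924 + 330 = 5254
End of period: [4059, 6883, 6534, 2800, 6023, 5254]

2800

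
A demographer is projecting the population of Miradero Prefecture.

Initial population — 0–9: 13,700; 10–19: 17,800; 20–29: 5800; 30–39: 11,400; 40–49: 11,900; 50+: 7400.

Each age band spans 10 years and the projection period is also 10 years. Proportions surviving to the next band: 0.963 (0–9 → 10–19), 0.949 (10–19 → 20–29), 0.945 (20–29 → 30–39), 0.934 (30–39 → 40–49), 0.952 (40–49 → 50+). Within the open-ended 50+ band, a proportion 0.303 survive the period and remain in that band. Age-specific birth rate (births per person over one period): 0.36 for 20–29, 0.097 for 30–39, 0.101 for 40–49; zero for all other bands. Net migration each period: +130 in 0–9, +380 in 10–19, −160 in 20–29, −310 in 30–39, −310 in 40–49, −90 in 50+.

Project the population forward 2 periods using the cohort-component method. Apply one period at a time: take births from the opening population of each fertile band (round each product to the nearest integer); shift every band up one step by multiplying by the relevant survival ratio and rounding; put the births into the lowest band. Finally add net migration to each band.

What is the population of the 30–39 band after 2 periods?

15502

Call the groups 1 to 6, youngest first.
— Period 1 —
Births: 5800 × 0.36 = 2088 ; 11400 × 0.097 = 1106 ; 11900 × 0.101 = 1202 → total 4396
Group 2: 13700 × 0.963 = 13193
Group 3: 17800 × 0.949 = 16892
Group 4: 5800 × 0.945 = 5481
Group 5: 11400 × 0.934 = 10648
Group 6: 11900 × 0.952 + 7400 × 0.303 = 11329 + 2242 = 13571
Net migration: Group 1 + 130 → 4526; Group 2 + 380 → 13573; Group 3 − 160 → 16732; Group 4 − 310 → 5171; Group 5 − 310 → 10338; Group 6 − 90 → 13481
End of period: [4526, 13573, 16732, 5171, 10338, 13481]
— Period 2 —
Births: 16732 × 0.36 = 6024 ; 5171 × 0.097 = 502 ; 10338 × 0.101 = 1044 → total 7570
Group 2: 4526 × 0.963 = 4359
Group 3: 13573 × 0.949 = 12881
Group 4: 16732 × 0.945 = 15812
Group 5: 5171 × 0.934 = 4830
Group 6: 10338 × 0.952 + 13481 × 0.303 = 9842 + 4085 = 13927
Net migration: Group 1 + 130 → 7700; Group 2 + 380 → 4739; Group 3 − 160 → 12721; Group 4 − 310 → 15502; Group 5 − 310 → 4520; Group 6 − 90 → 13837
End of period: [7700, 4739, 12721, 15502, 4520, 13837]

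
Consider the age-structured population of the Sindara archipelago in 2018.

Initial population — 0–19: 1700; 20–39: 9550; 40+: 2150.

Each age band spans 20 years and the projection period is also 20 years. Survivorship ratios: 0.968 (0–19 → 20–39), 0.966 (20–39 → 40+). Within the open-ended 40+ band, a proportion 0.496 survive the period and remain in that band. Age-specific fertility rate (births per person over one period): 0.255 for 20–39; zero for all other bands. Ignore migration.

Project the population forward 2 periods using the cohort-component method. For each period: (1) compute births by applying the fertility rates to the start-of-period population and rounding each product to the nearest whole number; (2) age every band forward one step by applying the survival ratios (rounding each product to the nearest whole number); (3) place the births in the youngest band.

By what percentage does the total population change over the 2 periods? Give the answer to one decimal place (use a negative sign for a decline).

Call the bands 1 to 3, youngest first.
Period 1:
Births: 9550 × 0.255 = 2435
Band 2: 1700 × 0.968 = 1646
Band 3: 9550 × 0.966 + 2150 × 0.496 = 9225 + 1066 = 10291
Population now: 0–19=2435, 20–39=1646, 40+=10291
Period 2:
Births: 1646 × 0.255 = 420
Band 2: 2435 × 0.968 = 2357
Band 3: 1646 × 0.966 + 10291 × 0.496 = 1590 + 5104 = 6694
Population now: 0–19=420, 20–39=2357, 40+=6694
Total: 13400 → 9471; change = -3929; percentage change = -29.3%

-29.3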